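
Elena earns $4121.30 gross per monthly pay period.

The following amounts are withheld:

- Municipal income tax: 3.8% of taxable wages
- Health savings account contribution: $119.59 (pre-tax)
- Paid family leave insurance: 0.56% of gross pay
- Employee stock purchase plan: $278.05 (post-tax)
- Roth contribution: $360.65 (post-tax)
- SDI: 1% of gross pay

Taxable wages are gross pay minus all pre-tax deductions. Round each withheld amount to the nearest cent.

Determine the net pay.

$3146.66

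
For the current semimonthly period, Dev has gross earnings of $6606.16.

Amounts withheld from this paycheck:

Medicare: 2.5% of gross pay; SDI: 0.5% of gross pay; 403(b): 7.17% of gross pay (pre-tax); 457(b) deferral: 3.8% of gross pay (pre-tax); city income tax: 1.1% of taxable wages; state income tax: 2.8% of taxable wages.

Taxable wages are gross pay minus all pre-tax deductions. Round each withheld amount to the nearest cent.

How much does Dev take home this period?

$5453.91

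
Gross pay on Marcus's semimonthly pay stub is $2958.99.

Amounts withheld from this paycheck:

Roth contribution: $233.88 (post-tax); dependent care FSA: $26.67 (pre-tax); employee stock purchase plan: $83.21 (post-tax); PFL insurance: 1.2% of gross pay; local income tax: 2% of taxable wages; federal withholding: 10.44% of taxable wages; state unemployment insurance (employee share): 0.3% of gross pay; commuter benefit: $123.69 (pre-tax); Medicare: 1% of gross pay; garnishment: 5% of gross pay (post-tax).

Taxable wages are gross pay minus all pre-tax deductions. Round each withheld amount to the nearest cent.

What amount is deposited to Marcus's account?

Dependent care FSA: $26.67
Commuter benefit: $123.69
Pre-tax total = $26.67 + $123.69 = $150.36
Taxable wages = $2958.99 − $150.36 = $2808.63
Federal withholding: $2808.63 × 0.1044 = $293.22
Local income tax: $2808.63 × 0.02 = $56.17
PFL insurance: $2958.99 × 0.012 = $35.51
Medicare: $2958.99 × 0.01 = $29.59
State unemployment insurance (employee share): $2958.99 × 0.003 = $8.88
Roth contribution: $233.88
Employee stock purchase plan: $83.21
Garnishment: $2958.99 × 0.05 = $147.95
Total deductions = $26.67 + $123.69 + $293.22 + $56.17 + $35.51 + $29.59 + $8.88 + $233.88 + $83.21 + $147.95 = $1038.77
Net pay = $2958.99 − $1038.77 = $1920.22

$1920.22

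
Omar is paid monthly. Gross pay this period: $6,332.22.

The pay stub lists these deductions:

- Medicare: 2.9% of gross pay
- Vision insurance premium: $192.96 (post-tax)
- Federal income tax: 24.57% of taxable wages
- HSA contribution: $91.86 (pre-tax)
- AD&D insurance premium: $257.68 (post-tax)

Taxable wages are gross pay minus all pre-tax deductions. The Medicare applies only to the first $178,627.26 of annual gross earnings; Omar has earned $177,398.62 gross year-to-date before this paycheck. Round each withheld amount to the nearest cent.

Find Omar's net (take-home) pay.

$4,220.83

HSA contribution: $91.86
Taxable wages = $6,332.22 − $91.86 = $6,240.36
Federal income tax: $6,240.36 × 0.2457 = $1,533.26
Medicare: only $178,627.26 − $177,398.62 = $1,228.64 of this check is subject → $1,228.64 × 0.029 = $35.63
AD&D insurance premium: $257.68
Vision insurance premium: $192.96
Total deductions = $91.86 + $1,533.26 + $35.63 + $257.68 + $192.96 = $2,111.39
Net pay = $6,332.22 − $2,111.39 = $4,220.83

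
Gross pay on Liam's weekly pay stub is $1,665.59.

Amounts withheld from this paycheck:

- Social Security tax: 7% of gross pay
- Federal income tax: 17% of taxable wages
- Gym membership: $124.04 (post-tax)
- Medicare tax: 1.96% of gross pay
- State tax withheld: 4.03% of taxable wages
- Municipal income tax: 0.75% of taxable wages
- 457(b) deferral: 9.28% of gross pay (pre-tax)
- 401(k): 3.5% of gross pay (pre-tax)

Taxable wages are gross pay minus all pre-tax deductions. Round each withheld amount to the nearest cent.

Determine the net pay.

$863.04

457(b) deferral: $1,665.59 × 0.0928 = $154.57
401(k): $1,665.59 × 0.035 = $58.30
Pre-tax total = $154.57 + $58.30 = $212.87
Taxable wages = $1,665.59 − $212.87 = $1,452.72
Federal income tax: $1,452.72 × 0.17 = $246.96
Municipal income tax: $1,452.72 × 0.0075 = $10.90
State tax withheld: $1,452.72 × 0.0403 = $58.54
Social Security tax: $1,665.59 × 0.07 = $116.59
Medicare tax: $1,665.59 × 0.0196 = $32.65
Gym membership: $124.04
Total deductions = $154.57 + $58.30 + $246.96 + $10.90 + $58.54 + $116.59 + $32.65 + $124.04 = $802.55
Net pay = $1,665.59 − $802.55 = $863.04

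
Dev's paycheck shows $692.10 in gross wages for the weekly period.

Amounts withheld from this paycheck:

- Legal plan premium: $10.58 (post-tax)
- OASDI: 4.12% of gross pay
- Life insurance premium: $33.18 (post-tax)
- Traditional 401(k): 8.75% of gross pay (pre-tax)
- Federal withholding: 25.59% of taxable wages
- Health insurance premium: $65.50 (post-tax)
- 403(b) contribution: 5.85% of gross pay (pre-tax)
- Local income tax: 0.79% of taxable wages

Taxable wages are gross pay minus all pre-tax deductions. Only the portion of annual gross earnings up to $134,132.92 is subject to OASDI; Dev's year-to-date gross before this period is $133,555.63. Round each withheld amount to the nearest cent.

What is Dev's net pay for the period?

Traditional 401(k): $692.10 × 0.0875 = $60.56
403(b) contribution: $692.10 × 0.0585 = $40.49
Pre-tax total = $60.56 + $40.49 = $101.05
Taxable wages = $692.10 − $101.05 = $591.05
Federal withholding: $591.05 × 0.2559 = $151.25
Local income tax: $591.05 × 0.0079 = $4.67
OASDI: only $134,132.92 − $133,555.63 = $577.29 of this check is subject → $577.29 × 0.0412 = $23.78
Life insurance premium: $33.18
Health insurance premium: $65.50
Legal plan premium: $10.58
Total deductions = $60.56 + $40.49 + $151.25 + $4.67 + $23.78 + $33.18 + $65.50 + $10.58 = $390.01
Net pay = $692.10 − $390.01 = $302.09

$302.09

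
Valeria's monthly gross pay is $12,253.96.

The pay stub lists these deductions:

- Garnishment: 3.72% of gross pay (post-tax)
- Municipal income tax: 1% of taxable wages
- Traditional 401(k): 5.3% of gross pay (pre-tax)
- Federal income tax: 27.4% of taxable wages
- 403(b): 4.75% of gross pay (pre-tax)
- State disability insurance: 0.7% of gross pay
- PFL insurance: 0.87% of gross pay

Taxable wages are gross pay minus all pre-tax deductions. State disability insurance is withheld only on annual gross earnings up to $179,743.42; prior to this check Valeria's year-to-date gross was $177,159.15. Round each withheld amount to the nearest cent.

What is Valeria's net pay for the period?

Traditional 401(k): $12,253.96 × 0.053 = $649.46
403(b): $12,253.96 × 0.0475 = $582.06
Pre-tax total = $649.46 + $582.06 = $1,231.52
Taxable wages = $12,253.96 − $1,231.52 = $11,022.44
Municipal income tax: $11,022.44 × 0.01 = $110.22
Federal income tax: $11,022.44 × 0.274 = $3,020.15
PFL insurance: $12,253.96 × 0.0087 = $106.61
State disability insurance: only $179,743.42 − $177,159.15 = $2,584.27 of this check is subject → $2,584.27 × 0.007 = $18.09
Garnishment: $12,253.96 × 0.0372 = $455.85
Total deductions = $649.46 + $582.06 + $110.22 + $3,020.15 + $106.61 + $18.09 + $455.85 = $4,942.44
Net pay = $12,253.96 − $4,942.44 = $7,311.52

$7,311.52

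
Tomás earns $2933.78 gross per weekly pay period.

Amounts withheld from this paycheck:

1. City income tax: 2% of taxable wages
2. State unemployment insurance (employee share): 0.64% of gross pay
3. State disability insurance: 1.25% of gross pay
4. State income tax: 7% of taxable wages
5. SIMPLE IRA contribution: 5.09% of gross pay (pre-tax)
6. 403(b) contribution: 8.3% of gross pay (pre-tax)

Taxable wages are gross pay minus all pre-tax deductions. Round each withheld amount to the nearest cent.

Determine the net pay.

$2256.81

SIMPLE IRA contribution: $2933.78 × 0.0509 = $149.33
403(b) contribution: $2933.78 × 0.083 = $243.50
Pre-tax total = $149.33 + $243.50 = $392.83
Taxable wages = $2933.78 − $392.83 = $2540.95
City income tax: $2540.95 × 0.02 = $50.82
State income tax: $2540.95 × 0.07 = $177.87
State disability insurance: $2933.78 × 0.0125 = $36.67
State unemployment insurance (employee share): $2933.78 × 0.0064 = $18.78
Total deductions = $149.33 + $243.50 + $50.82 + $177.87 + $36.67 + $18.78 = $676.97
Net pay = $2933.78 − $676.97 = $2256.81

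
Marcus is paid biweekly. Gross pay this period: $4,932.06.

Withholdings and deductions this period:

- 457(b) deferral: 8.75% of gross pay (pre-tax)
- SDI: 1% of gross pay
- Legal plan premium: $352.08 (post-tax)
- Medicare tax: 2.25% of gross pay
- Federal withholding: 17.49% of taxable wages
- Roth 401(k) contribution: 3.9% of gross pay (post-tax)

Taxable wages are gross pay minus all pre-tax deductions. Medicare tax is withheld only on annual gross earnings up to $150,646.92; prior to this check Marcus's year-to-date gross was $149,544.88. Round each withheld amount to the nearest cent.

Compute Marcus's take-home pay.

457(b) deferral: $4,932.06 × 0.0875 = $431.56
Taxable wages = $4,932.06 − $431.56 = $4,500.50
Federal withholding: $4,500.50 × 0.1749 = $787.14
SDI: $4,932.06 × 0.01 = $49.32
Medicare tax: only $150,646.92 − $149,544.88 = $1,102.04 of this check is subject → $1,102.04 × 0.0225 = $24.80
Roth 401(k) contribution: $4,932.06 × 0.039 = $192.35
Legal plan premium: $352.08
Total deductions = $431.56 + $787.14 + $49.32 + $24.80 + $192.35 + $352.08 = $1,837.25
Net pay = $4,932.06 − $1,837.25 = $3,094.81

$3,094.81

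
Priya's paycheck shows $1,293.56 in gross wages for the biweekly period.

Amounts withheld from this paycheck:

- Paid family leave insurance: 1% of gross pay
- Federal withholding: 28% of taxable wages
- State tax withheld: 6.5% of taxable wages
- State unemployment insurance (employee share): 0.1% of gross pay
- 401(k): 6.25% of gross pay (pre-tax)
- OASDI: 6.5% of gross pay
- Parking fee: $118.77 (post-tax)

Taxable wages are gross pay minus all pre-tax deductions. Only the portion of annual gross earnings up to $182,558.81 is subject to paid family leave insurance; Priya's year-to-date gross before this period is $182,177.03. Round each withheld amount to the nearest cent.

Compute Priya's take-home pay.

$586.36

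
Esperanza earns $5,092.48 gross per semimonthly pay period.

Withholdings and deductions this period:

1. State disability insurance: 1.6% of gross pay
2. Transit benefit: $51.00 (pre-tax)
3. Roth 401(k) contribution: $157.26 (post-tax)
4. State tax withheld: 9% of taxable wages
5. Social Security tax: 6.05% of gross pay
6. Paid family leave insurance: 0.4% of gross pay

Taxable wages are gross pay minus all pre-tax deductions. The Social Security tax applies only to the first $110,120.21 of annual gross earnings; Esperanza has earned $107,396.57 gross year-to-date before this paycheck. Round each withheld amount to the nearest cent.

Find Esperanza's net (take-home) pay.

Transit benefit: $51.00
Taxable wages = $5,092.48 − $51.00 = $5,041.48
State tax withheld: $5,041.48 × 0.09 = $453.73
Paid family leave insurance: $5,092.48 × 0.004 = $20.37
Social Security tax: only $110,120.21 − $107,396.57 = $2,723.64 of this check is subject → $2,723.64 × 0.0605 = $164.78
State disability insurance: $5,092.48 × 0.016 = $81.48
Roth 401(k) contribution: $157.26
Total deductions = $51.00 + $453.73 + $20.37 + $164.78 + $81.48 + $157.26 = $928.62
Net pay = $5,092.48 − $928.62 = $4,163.86

$4,163.86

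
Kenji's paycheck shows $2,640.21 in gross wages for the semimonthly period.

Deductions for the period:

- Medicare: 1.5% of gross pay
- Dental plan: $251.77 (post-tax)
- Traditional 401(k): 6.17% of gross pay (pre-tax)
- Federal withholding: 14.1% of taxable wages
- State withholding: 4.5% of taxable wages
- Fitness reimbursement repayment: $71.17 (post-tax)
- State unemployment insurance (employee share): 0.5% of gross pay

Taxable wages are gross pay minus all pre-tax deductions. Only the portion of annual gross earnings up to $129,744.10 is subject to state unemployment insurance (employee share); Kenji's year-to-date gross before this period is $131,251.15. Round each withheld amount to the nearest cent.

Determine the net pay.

$1,653.99

Traditional 401(k): $2,640.21 × 0.0617 = $162.90
Taxable wages = $2,640.21 − $162.90 = $2,477.31
State withholding: $2,477.31 × 0.045 = $111.48
Federal withholding: $2,477.31 × 0.141 = $349.30
Medicare: $2,640.21 × 0.015 = $39.60
State unemployment insurance (employee share): annual cap $129,744.10 already reached (YTD $131,251.15), so $0.00
Fitness reimbursement repayment: $71.17
Dental plan: $251.77
Total deductions = $162.90 + $111.48 + $349.30 + $39.60 + $0.00 + $71.17 + $251.77 = $986.22
Net pay = $2,640.21 − $986.22 = $1,653.99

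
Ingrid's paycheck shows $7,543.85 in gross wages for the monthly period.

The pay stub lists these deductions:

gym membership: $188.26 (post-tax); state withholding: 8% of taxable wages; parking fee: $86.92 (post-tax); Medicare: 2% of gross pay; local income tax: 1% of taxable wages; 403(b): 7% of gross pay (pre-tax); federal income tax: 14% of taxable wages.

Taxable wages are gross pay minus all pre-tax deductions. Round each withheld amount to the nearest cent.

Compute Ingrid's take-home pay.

$4,976.09

403(b): $7,543.85 × 0.07 = $528.07
Taxable wages = $7,543.85 − $528.07 = $7,015.78
Federal income tax: $7,015.78 × 0.14 = $982.21
State withholding: $7,015.78 × 0.08 = $561.26
Local income tax: $7,015.78 × 0.01 = $70.16
Medicare: $7,543.85 × 0.02 = $150.88
Parking fee: $86.92
Gym membership: $188.26
Total deductions = $528.07 + $982.21 + $561.26 + $70.16 + $150.88 + $86.92 + $188.26 = $2,567.76
Net pay = $7,543.85 − $2,567.76 = $4,976.09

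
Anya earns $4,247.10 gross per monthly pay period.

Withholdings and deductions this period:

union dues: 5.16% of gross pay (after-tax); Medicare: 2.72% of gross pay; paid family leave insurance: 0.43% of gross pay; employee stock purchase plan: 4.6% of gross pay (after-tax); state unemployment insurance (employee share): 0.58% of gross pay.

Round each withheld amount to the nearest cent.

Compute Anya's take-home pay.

$3,674.17

Paid family leave insurance: $4,247.10 × 0.0043 = $18.26
State unemployment insurance (employee share): $4,247.10 × 0.0058 = $24.63
Medicare: $4,247.10 × 0.0272 = $115.52
Union dues: $4,247.10 × 0.0516 = $219.15
Employee stock purchase plan: $4,247.10 × 0.046 = $195.37
Total deductions = $18.26 + $24.63 + $115.52 + $219.15 + $195.37 = $572.93
Net pay = $4,247.10 − $572.93 = $3,674.17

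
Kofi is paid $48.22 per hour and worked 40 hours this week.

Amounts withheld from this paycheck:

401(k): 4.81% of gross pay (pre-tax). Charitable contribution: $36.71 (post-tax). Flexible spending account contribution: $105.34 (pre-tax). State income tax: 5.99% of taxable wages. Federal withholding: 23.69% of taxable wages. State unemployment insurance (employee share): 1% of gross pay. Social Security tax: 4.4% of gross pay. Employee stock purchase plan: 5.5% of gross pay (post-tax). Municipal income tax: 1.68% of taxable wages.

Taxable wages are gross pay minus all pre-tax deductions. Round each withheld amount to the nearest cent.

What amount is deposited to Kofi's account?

Gross pay: 40 × $48.22 = $1,928.80
401(k): $1,928.80 × 0.0481 = $92.78
Flexible spending account contribution: $105.34
Pre-tax total = $92.78 + $105.34 = $198.12
Taxable wages = $1,928.80 − $198.12 = $1,730.68
State income tax: $1,730.68 × 0.0599 = $103.67
Municipal income tax: $1,730.68 × 0.0168 = $29.08
Federal withholding: $1,730.68 × 0.2369 = $410.00
State unemployment insurance (employee share): $1,928.80 × 0.01 = $19.29
Social Security tax: $1,928.80 × 0.044 = $84.87
Charitable contribution: $36.71
Employee stock purchase plan: $1,928.80 × 0.055 = $106.08
Total deductions = $92.78 + $105.34 + $103.67 + $29.08 + $410.00 + $19.29 + $84.87 + $36.71 + $106.08 = $987.82
Net pay = $1,928.80 − $987.82 = $940.98

$940.98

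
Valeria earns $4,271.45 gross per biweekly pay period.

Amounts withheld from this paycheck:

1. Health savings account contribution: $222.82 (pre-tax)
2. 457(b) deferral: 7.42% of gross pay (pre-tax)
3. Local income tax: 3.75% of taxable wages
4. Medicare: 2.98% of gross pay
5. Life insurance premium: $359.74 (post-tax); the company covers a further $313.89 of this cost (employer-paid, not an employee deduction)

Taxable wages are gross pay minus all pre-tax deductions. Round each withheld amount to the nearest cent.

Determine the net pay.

$3,104.72

Health savings account contribution: $222.82
457(b) deferral: $4,271.45 × 0.0742 = $316.94
Pre-tax total = $222.82 + $316.94 = $539.76
Taxable wages = $4,271.45 − $539.76 = $3,731.69
Local income tax: $3,731.69 × 0.0375 = $139.94
Medicare: $4,271.45 × 0.0298 = $127.29
Life insurance premium: $359.74
(Employer's $313.89 toward life insurance premium is not withheld from the employee.)
Total deductions = $222.82 + $316.94 + $139.94 + $127.29 + $359.74 = $1,166.73
Net pay = $4,271.45 − $1,166.73 = $3,104.72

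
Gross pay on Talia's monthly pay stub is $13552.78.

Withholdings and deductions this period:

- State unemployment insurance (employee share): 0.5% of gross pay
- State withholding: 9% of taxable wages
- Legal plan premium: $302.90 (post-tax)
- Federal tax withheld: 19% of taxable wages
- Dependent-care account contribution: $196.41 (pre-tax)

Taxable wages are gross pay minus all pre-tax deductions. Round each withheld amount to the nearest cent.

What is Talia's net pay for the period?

$9245.93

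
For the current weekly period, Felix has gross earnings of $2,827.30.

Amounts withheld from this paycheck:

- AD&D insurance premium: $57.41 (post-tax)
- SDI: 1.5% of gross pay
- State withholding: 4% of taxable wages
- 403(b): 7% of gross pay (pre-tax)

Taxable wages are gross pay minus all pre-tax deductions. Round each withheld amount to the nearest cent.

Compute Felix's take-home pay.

$2,424.39

403(b): $2,827.30 × 0.07 = $197.91
Taxable wages = $2,827.30 − $197.91 = $2,629.39
State withholding: $2,629.39 × 0.04 = $105.18
SDI: $2,827.30 × 0.015 = $42.41
AD&D insurance premium: $57.41
Total deductions = $197.91 + $105.18 + $42.41 + $57.41 = $402.91
Net pay = $2,827.30 − $402.91 = $2,424.39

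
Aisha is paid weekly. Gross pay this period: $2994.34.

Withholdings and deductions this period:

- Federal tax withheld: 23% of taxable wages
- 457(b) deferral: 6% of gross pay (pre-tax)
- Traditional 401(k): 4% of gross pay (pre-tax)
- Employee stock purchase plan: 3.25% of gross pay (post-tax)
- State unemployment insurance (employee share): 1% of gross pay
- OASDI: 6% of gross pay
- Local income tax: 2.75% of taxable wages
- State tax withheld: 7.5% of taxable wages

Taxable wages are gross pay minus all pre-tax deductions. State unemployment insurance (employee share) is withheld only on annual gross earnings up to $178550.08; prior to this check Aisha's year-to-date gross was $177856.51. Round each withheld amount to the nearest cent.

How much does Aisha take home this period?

$1514.93

Traditional 401(k): $2994.34 × 0.04 = $119.77
457(b) deferral: $2994.34 × 0.06 = $179.66
Pre-tax total = $119.77 + $179.66 = $299.43
Taxable wages = $2994.34 − $299.43 = $2694.91
Local income tax: $2694.91 × 0.0275 = $74.11
Federal tax withheld: $2694.91 × 0.23 = $619.83
State tax withheld: $2694.91 × 0.075 = $202.12
State unemployment insurance (employee share): only $178550.08 − $177856.51 = $693.57 of this check is subject → $693.57 × 0.01 = $6.94
OASDI: $2994.34 × 0.06 = $179.66
Employee stock purchase plan: $2994.34 × 0.0325 = $97.32
Total deductions = $119.77 + $179.66 + $74.11 + $619.83 + $202.12 + $6.94 + $179.66 + $97.32 = $1479.41
Net pay = $2994.34 − $1479.41 = $1514.93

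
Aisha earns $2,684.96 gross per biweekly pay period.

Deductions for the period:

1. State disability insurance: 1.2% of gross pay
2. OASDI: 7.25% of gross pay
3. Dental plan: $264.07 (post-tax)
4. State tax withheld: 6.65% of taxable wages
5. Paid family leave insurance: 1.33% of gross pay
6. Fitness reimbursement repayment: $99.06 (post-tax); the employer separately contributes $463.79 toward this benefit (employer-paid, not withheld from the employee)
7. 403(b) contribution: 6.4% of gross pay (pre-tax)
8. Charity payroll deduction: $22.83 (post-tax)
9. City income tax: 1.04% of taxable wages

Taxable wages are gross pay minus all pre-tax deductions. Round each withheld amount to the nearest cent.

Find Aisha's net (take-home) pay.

$1,671.31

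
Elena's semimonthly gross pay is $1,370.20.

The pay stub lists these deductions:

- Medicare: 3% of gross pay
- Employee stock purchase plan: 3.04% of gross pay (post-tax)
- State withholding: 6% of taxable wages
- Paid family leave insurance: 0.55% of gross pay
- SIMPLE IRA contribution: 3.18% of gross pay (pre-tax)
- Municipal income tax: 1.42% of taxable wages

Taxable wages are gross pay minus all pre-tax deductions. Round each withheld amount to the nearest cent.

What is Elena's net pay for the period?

$1,137.89

SIMPLE IRA contribution: $1,370.20 × 0.0318 = $43.57
Taxable wages = $1,370.20 − $43.57 = $1,326.63
State withholding: $1,326.63 × 0.06 = $79.60
Municipal income tax: $1,326.63 × 0.0142 = $18.84
Medicare: $1,370.20 × 0.03 = $41.11
Paid family leave insurance: $1,370.20 × 0.0055 = $7.54
Employee stock purchase plan: $1,370.20 × 0.0304 = $41.65
Total deductions = $43.57 + $79.60 + $18.84 + $41.11 + $7.54 + $41.65 = $232.31
Net pay = $1,370.20 − $232.31 = $1,137.89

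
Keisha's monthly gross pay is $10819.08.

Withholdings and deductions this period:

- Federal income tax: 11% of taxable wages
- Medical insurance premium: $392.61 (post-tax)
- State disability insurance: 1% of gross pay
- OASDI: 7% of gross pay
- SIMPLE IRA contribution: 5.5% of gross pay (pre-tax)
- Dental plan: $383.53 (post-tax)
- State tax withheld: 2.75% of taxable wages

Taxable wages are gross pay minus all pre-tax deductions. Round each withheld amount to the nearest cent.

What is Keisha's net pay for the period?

$7176.56

SIMPLE IRA contribution: $10819.08 × 0.055 = $595.05
Taxable wages = $10819.08 − $595.05 = $10224.03
Federal income tax: $10224.03 × 0.11 = $1124.64
State tax withheld: $10224.03 × 0.0275 = $281.16
State disability insurance: $10819.08 × 0.01 = $108.19
OASDI: $10819.08 × 0.07 = $757.34
Medical insurance premium: $392.61
Dental plan: $383.53
Total deductions = $595.05 + $1124.64 + $281.16 + $108.19 + $757.34 + $392.61 + $383.53 = $3642.52
Net pay = $10819.08 − $3642.52 = $7176.56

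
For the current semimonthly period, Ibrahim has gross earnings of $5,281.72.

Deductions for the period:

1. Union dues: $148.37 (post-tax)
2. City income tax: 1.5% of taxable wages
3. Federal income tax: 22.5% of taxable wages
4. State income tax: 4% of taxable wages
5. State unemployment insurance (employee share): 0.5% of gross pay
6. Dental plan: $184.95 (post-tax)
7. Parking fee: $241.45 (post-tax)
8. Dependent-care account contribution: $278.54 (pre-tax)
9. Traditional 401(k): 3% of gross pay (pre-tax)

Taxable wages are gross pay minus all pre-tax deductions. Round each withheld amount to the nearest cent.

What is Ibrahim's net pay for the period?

$2,887.03

Dependent-care account contribution: $278.54
Traditional 401(k): $5,281.72 × 0.03 = $158.45
Pre-tax total = $278.54 + $158.45 = $436.99
Taxable wages = $5,281.72 − $436.99 = $4,844.73
City income tax: $4,844.73 × 0.015 = $72.67
Federal income tax: $4,844.73 × 0.225 = $1,090.06
State income tax: $4,844.73 × 0.04 = $193.79
State unemployment insurance (employee share): $5,281.72 × 0.005 = $26.41
Parking fee: $241.45
Dental plan: $184.95
Union dues: $148.37
Total deductions = $278.54 + $158.45 + $72.67 + $1,090.06 + $193.79 + $26.41 + $241.45 + $184.95 + $148.37 = $2,394.69
Net pay = $5,281.72 − $2,394.69 = $2,887.03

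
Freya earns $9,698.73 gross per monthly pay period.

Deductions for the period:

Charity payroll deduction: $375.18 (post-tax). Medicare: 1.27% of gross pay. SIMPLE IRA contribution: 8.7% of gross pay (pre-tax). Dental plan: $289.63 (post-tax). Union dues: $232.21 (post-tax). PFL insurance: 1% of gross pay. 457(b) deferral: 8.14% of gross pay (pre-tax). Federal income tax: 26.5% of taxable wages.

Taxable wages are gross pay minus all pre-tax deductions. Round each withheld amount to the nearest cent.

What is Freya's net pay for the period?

$4,810.93

SIMPLE IRA contribution: $9,698.73 × 0.087 = $843.79
457(b) deferral: $9,698.73 × 0.0814 = $789.48
Pre-tax total = $843.79 + $789.48 = $1,633.27
Taxable wages = $9,698.73 − $1,633.27 = $8,065.46
Federal income tax: $8,065.46 × 0.265 = $2,137.35
PFL insurance: $9,698.73 × 0.01 = $96.99
Medicare: $9,698.73 × 0.0127 = $123.17
Union dues: $232.21
Dental plan: $289.63
Charity payroll deduction: $375.18
Total deductions = $843.79 + $789.48 + $2,137.35 + $96.99 + $123.17 + $232.21 + $289.63 + $375.18 = $4,887.80
Net pay = $9,698.73 − $4,887.80 = $4,810.93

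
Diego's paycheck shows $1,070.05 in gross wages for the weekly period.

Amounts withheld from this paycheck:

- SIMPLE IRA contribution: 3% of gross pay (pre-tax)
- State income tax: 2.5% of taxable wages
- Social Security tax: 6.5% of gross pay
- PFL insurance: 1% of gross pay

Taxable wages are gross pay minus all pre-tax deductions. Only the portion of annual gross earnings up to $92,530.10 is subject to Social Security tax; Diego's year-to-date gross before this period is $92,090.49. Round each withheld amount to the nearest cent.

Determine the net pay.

$972.73

SIMPLE IRA contribution: $1,070.05 × 0.03 = $32.10
Taxable wages = $1,070.05 − $32.10 = $1,037.95
State income tax: $1,037.95 × 0.025 = $25.95
Social Security tax: only $92,530.10 − $92,090.49 = $439.61 of this check is subject → $439.61 × 0.065 = $28.57
PFL insurance: $1,070.05 × 0.01 = $10.70
Total deductions = $32.10 + $25.95 + $28.57 + $10.70 = $97.32
Net pay = $1,070.05 − $97.32 = $972.73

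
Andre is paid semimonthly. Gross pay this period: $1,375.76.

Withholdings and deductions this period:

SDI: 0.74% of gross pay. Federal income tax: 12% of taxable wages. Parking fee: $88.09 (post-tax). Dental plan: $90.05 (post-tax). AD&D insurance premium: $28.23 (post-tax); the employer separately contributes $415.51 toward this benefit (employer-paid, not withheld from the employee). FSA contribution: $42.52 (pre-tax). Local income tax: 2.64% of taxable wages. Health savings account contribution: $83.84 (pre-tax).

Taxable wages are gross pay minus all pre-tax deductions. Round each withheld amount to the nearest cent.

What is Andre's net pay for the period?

Health savings account contribution: $83.84
FSA contribution: $42.52
Pre-tax total = $83.84 + $42.52 = $126.36
Taxable wages = $1,375.76 − $126.36 = $1,249.40
Local income tax: $1,249.40 × 0.0264 = $32.98
Federal income tax: $1,249.40 × 0.12 = $149.93
SDI: $1,375.76 × 0.0074 = $10.18
AD&D insurance premium: $28.23
Parking fee: $88.09
Dental plan: $90.05
(Employer's $415.51 toward AD&D insurance premium is not withheld from the employee.)
Total deductions = $83.84 + $42.52 + $32.98 + $149.93 + $10.18 + $28.23 + $88.09 + $90.05 = $525.82
Net pay = $1,375.76 − $525.82 = $849.94

$849.94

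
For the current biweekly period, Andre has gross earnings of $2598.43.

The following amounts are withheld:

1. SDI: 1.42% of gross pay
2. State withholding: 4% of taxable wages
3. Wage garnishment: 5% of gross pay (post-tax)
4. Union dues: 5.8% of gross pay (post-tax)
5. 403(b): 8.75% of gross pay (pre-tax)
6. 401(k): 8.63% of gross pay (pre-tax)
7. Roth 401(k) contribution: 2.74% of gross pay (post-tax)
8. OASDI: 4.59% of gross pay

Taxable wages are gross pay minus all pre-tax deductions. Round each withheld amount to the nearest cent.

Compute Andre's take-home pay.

401(k): $2598.43 × 0.0863 = $224.24
403(b): $2598.43 × 0.0875 = $227.36
Pre-tax total = $224.24 + $227.36 = $451.60
Taxable wages = $2598.43 − $451.60 = $2146.83
State withholding: $2146.83 × 0.04 = $85.87
OASDI: $2598.43 × 0.0459 = $119.27
SDI: $2598.43 × 0.0142 = $36.90
Wage garnishment: $2598.43 × 0.05 = $129.92
Union dues: $2598.43 × 0.058 = $150.71
Roth 401(k) contribution: $2598.43 × 0.0274 = $71.20
Total deductions = $224.24 + $227.36 + $85.87 + $119.27 + $36.90 + $129.92 + $150.71 + $71.20 = $1045.47
Net pay = $2598.43 − $1045.47 = $1552.96

$1552.96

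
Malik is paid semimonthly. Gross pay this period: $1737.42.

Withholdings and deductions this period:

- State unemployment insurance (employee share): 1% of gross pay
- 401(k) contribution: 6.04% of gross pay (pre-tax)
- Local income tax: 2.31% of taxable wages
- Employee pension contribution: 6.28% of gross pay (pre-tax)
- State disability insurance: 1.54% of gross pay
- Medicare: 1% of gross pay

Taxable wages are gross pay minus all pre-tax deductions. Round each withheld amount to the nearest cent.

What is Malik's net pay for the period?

Employee pension contribution: $1737.42 × 0.0628 = $109.11
401(k) contribution: $1737.42 × 0.0604 = $104.94
Pre-tax total = $109.11 + $104.94 = $214.05
Taxable wages = $1737.42 − $214.05 = $1523.37
Local income tax: $1523.37 × 0.0231 = $35.19
State unemployment insurance (employee share): $1737.42 × 0.01 = $17.37
Medicare: $1737.42 × 0.01 = $17.37
State disability insurance: $1737.42 × 0.0154 = $26.76
Total deductions = $109.11 + $104.94 + $35.19 + $17.37 + $17.37 + $26.76 = $310.74
Net pay = $1737.42 − $310.74 = $1426.68

$1426.68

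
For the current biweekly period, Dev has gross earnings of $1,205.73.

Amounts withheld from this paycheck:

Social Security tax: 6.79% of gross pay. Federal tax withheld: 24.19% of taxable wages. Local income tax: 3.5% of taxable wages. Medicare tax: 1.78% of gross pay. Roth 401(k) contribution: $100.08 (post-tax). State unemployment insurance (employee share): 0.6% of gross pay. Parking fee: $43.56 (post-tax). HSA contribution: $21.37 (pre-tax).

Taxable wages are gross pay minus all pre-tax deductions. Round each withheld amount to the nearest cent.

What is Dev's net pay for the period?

HSA contribution: $21.37
Taxable wages = $1,205.73 − $21.37 = $1,184.36
Federal tax withheld: $1,184.36 × 0.2419 = $286.50
Local income tax: $1,184.36 × 0.035 = $41.45
Social Security tax: $1,205.73 × 0.0679 = $81.87
State unemployment insurance (employee share): $1,205.73 × 0.006 = $7.23
Medicare tax: $1,205.73 × 0.0178 = $21.46
Roth 401(k) contribution: $100.08
Parking fee: $43.56
Total deductions = $21.37 + $286.50 + $41.45 + $81.87 + $7.23 + $21.46 + $100.08 + $43.56 = $603.52
Net pay = $1,205.73 − $603.52 = $602.21

$602.21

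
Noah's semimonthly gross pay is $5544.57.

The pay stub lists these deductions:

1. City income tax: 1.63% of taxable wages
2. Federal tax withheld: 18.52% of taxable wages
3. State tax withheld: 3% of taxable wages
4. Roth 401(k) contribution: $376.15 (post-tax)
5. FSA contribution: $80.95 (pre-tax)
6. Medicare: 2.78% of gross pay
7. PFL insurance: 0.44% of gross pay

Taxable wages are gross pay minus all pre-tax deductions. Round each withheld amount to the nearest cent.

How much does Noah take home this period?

$3644.10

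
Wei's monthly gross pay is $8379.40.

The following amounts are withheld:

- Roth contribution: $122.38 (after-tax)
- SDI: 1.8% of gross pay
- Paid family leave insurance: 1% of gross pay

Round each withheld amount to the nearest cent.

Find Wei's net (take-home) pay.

Paid family leave insurance: $8379.40 × 0.01 = $83.79
SDI: $8379.40 × 0.018 = $150.83
Roth contribution: $122.38
Total deductions = $83.79 + $150.83 + $122.38 = $357.00
Net pay = $8379.40 − $357.00 = $8022.40

$8022.40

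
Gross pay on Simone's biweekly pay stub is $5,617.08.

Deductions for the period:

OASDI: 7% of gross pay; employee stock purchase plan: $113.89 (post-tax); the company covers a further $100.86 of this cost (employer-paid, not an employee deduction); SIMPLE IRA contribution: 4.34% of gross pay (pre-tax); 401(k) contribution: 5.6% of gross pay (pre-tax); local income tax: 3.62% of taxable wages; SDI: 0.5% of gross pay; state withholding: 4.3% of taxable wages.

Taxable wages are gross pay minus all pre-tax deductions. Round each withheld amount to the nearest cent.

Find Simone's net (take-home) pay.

SIMPLE IRA contribution: $5,617.08 × 0.0434 = $243.78
401(k) contribution: $5,617.08 × 0.056 = $314.56
Pre-tax total = $243.78 + $314.56 = $558.34
Taxable wages = $5,617.08 − $558.34 = $5,058.74
Local income tax: $5,058.74 × 0.0362 = $183.13
State withholding: $5,058.74 × 0.043 = $217.53
OASDI: $5,617.08 × 0.07 = $393.20
SDI: $5,617.08 × 0.005 = $28.09
Employee stock purchase plan: $113.89
(Employer's $100.86 toward employee stock purchase plan is not withheld from the employee.)
Total deductions = $243.78 + $314.56 + $183.13 + $217.53 + $393.20 + $28.09 + $113.89 = $1,494.18
Net pay = $5,617.08 − $1,494.18 = $4,122.90

$4,122.90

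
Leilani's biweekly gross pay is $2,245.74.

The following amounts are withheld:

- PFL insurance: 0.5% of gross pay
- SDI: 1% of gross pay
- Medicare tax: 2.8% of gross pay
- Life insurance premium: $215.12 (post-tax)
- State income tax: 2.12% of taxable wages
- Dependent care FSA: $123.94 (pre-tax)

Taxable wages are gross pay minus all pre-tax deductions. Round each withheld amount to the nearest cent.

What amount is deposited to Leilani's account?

Dependent care FSA: $123.94
Taxable wages = $2,245.74 − $123.94 = $2,121.80
State income tax: $2,121.80 × 0.0212 = $44.98
SDI: $2,245.74 × 0.01 = $22.46
PFL insurance: $2,245.74 × 0.005 = $11.23
Medicare tax: $2,245.74 × 0.028 = $62.88
Life insurance premium: $215.12
Total deductions = $123.94 + $44.98 + $22.46 + $11.23 + $62.88 + $215.12 = $480.61
Net pay = $2,245.74 − $480.61 = $1,765.13

$1,765.13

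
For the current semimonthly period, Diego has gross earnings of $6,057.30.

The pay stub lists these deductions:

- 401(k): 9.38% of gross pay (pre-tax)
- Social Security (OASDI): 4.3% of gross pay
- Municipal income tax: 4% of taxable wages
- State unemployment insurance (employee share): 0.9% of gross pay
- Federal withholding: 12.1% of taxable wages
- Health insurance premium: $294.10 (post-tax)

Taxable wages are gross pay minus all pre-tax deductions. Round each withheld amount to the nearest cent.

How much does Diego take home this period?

$3,996.30

401(k): $6,057.30 × 0.0938 = $568.17
Taxable wages = $6,057.30 − $568.17 = $5,489.13
Federal withholding: $5,489.13 × 0.121 = $664.18
Municipal income tax: $5,489.13 × 0.04 = $219.57
Social Security (OASDI): $6,057.30 × 0.043 = $260.46
State unemployment insurance (employee share): $6,057.30 × 0.009 = $54.52
Health insurance premium: $294.10
Total deductions = $568.17 + $664.18 + $219.57 + $260.46 + $54.52 + $294.10 = $2,061.00
Net pay = $6,057.30 − $2,061.00 = $3,996.30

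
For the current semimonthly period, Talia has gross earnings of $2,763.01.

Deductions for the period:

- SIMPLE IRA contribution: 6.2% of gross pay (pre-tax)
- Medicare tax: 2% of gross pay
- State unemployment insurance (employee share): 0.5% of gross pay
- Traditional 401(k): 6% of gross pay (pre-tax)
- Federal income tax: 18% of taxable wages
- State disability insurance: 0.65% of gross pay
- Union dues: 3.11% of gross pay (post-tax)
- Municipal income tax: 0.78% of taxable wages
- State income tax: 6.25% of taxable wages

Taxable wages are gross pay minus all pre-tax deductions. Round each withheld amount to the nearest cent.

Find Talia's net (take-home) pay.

$1,645.74

SIMPLE IRA contribution: $2,763.01 × 0.062 = $171.31
Traditional 401(k): $2,763.01 × 0.06 = $165.78
Pre-tax total = $171.31 + $165.78 = $337.09
Taxable wages = $2,763.01 − $337.09 = $2,425.92
Federal income tax: $2,425.92 × 0.18 = $436.67
Municipal income tax: $2,425.92 × 0.0078 = $18.92
State income tax: $2,425.92 × 0.0625 = $151.62
State disability insurance: $2,763.01 × 0.0065 = $17.96
State unemployment insurance (employee share): $2,763.01 × 0.005 = $13.82
Medicare tax: $2,763.01 × 0.02 = $55.26
Union dues: $2,763.01 × 0.0311 = $85.93
Total deductions = $171.31 + $165.78 + $436.67 + $18.92 + $151.62 + $17.96 + $13.82 + $55.26 + $85.93 = $1,117.27
Net pay = $2,763.01 − $1,117.27 = $1,645.74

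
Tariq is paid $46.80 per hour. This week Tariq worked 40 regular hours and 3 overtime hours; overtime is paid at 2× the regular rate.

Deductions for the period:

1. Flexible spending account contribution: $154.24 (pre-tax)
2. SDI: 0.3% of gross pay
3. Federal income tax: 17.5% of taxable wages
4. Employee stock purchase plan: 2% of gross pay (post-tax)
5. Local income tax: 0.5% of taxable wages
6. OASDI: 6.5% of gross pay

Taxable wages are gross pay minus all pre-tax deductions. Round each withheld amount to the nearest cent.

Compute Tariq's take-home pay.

Regular pay: 40 × $46.80 = $1,872.00
Overtime pay: 3 × $46.80 × 2 = $280.80
Gross pay = $1,872.00 + $280.80 = $2,152.80
Flexible spending account contribution: $154.24
Taxable wages = $2,152.80 − $154.24 = $1,998.56
Local income tax: $1,998.56 × 0.005 = $9.99
Federal income tax: $1,998.56 × 0.175 = $349.75
SDI: $2,152.80 × 0.003 = $6.46
OASDI: $2,152.80 × 0.065 = $139.93
Employee stock purchase plan: $2,152.80 × 0.02 = $43.06
Total deductions = $154.24 + $9.99 + $349.75 + $6.46 + $139.93 + $43.06 = $703.43
Net pay = $2,152.80 − $703.43 = $1,449.37

$1,449.37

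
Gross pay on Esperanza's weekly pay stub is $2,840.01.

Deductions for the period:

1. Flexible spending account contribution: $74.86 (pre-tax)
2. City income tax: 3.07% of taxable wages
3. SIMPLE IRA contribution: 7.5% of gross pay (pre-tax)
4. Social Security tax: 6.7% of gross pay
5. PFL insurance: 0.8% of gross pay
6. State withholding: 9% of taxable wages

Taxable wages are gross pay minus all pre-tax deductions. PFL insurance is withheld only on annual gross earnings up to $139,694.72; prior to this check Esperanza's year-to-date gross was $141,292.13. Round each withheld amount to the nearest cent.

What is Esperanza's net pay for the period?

$2,053.83

SIMPLE IRA contribution: $2,840.01 × 0.075 = $213.00
Flexible spending account contribution: $74.86
Pre-tax total = $213.00 + $74.86 = $287.86
Taxable wages = $2,840.01 − $287.86 = $2,552.15
State withholding: $2,552.15 × 0.09 = $229.69
City income tax: $2,552.15 × 0.0307 = $78.35
Social Security tax: $2,840.01 × 0.067 = $190.28
PFL insurance: annual cap $139,694.72 already reached (YTD $141,292.13), so $0.00
Total deductions = $213.00 + $74.86 + $229.69 + $78.35 + $190.28 + $0.00 = $786.18
Net pay = $2,840.01 − $786.18 = $2,053.83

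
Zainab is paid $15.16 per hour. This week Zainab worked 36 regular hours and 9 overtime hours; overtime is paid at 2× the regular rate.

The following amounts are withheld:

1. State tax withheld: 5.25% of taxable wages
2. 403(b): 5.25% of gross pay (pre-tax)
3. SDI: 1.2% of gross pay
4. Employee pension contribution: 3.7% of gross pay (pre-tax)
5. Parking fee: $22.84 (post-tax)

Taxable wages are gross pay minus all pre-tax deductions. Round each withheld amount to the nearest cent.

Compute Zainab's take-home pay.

Regular pay: 36 × $15.16 = $545.76
Overtime pay: 9 × $15.16 × 2 = $272.88
Gross pay = $545.76 + $272.88 = $818.64
403(b): $818.64 × 0.0525 = $42.98
Employee pension contribution: $818.64 × 0.037 = $30.29
Pre-tax total = $42.98 + $30.29 = $73.27
Taxable wages = $818.64 − $73.27 = $745.37
State tax withheld: $745.37 × 0.0525 = $39.13
SDI: $818.64 × 0.012 = $9.82
Parking fee: $22.84
Total deductions = $42.98 + $30.29 + $39.13 + $9.82 + $22.84 = $145.06
Net pay = $818.64 − $145.06 = $673.58

$673.58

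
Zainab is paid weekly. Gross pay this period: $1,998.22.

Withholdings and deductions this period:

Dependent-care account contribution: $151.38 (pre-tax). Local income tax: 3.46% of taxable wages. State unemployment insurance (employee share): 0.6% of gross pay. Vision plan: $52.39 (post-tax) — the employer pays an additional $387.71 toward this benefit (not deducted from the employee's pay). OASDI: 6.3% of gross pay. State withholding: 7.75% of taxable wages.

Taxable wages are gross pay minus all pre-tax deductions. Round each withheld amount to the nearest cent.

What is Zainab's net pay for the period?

$1,449.54

Dependent-care account contribution: $151.38
Taxable wages = $1,998.22 − $151.38 = $1,846.84
State withholding: $1,846.84 × 0.0775 = $143.13
Local income tax: $1,846.84 × 0.0346 = $63.90
OASDI: $1,998.22 × 0.063 = $125.89
State unemployment insurance (employee share): $1,998.22 × 0.006 = $11.99
Vision plan: $52.39
(Employer's $387.71 toward vision plan is not withheld from the employee.)
Total deductions = $151.38 + $143.13 + $63.90 + $125.89 + $11.99 + $52.39 = $548.68
Net pay = $1,998.22 − $548.68 = $1,449.54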